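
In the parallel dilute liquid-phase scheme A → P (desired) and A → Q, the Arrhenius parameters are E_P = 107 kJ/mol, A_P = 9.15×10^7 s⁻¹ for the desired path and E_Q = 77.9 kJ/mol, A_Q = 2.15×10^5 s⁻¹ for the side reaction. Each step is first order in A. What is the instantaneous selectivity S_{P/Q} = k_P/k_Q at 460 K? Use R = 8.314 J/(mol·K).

Since both paths have the same order in A, the concentration cancels and S_{P/Q} = k_P/k_Q = (A_P/A_Q)·exp[(E_Q−E_P)/(RT)].
(E_Q−E_P)/(RT) = (77.9−107)×10³/(8.314×460) = -29100/3824 = -7.609.
k_P/k_Q = (9.15×10^7/2.15×10^5)·exp(-7.609) = 425.6 × 4.960×10^-4 = 0.211.

0.211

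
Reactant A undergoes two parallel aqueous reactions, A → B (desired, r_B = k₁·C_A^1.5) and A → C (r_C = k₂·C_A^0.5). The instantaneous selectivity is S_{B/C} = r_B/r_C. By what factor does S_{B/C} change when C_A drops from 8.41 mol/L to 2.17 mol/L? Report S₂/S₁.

S_{B/C} = (k₁/k₂)·C_A, so S₂/S₁ = (C_{A,2}/C_{A,1}).
= 2.17/8.41 = 0.258.
Selectivity toward B falls as C_A falls — high-concentration operation is favoured.

0.258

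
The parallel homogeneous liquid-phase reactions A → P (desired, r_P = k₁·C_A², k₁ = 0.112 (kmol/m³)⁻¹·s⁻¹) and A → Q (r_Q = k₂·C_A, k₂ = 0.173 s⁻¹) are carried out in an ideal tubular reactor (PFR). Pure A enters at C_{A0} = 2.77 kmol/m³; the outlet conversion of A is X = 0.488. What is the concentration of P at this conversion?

0.771 kmol/m³

C_A = C_{A0}(1−X) = 1.418 kmol/m³.
Along a PFR/batch, dC_Q/dC_A = −r_Q/(r_P+r_Q) = −k₂/(k₂+k₁·C_A).
Integrating from C_{A0} to C_A: C_Q = (0.173/0.112)·ln[(0.173+0.112·2.77)/(0.173+0.112·1.42)] = 1.545·ln(0.4832/0.3318) = 0.5806 kmol/m³.
Then C_P = (C_{A0}−C_A) − C_Q = 1.352 − 0.5806 = 0.7712 kmol/m³.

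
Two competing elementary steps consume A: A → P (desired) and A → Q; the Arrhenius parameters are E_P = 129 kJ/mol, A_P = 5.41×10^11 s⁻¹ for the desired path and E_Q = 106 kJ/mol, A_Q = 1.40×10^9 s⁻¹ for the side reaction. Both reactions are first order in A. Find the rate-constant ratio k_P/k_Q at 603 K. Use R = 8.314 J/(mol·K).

3.93

Since both paths have the same order in A, the concentration cancels and S_{P/Q} = k_P/k_Q = (A_P/A_Q)·exp[(E_Q−E_P)/(RT)].
(E_Q−E_P)/(RT) = (106−129)×10³/(8.314×603) = -23000/5013 = -4.588.
k_P/k_Q = (5.41×10^11/1.40×10^9)·exp(-4.588) = 386.4 × 0.01018 = 3.93.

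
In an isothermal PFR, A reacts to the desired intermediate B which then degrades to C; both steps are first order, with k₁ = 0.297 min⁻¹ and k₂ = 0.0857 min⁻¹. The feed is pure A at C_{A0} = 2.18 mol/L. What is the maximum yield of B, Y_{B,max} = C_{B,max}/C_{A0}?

Evaluating C_B at τ_opt = ln(k₂/k₁)/(k₂−k₁) gives C_{B,max}/C_{A0} = (k₁/k₂)^[k₂/(k₂−k₁)].
= (0.297/0.0857)^(0.0857/(0.0857−0.297)) = (3.466)^(-0.4056) = 0.6041.

0.604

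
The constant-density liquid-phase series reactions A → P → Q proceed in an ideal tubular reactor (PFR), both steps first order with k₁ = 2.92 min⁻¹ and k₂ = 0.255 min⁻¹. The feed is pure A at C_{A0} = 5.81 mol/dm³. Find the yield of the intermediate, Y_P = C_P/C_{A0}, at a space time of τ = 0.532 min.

The intermediate concentration in a first-order A→B→C sequence is C_P = k₁C_{A0}(e^(−k₁τ) − e^(−k₂τ))/(k₂−k₁).
e^(−k₁τ) = e^(−2.92×0.532) = e^(−1.553) = 0.2115; e^(−k₂τ) = e^(−0.1357) = 0.8731.
C_P = 2.92×5.81/(0.255−2.92) × (0.2115−0.8731) = (-6.366)×(-0.6616) = 4.212 mol/dm³.
Y_P = C_P/C_{A0} = 4.212/5.81 = 0.725.

0.725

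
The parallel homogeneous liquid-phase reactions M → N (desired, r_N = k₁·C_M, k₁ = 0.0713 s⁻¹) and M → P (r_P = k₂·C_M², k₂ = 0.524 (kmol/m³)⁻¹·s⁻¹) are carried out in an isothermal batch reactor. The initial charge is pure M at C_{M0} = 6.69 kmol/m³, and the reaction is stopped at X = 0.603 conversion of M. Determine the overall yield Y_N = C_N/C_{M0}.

C_M = C_{M0}(1−X) = 2.656 kmol/m³.
Along a PFR/batch, dC_N/dC_M = −r_N/(r_N+r_P) = −k₁/(k₁+k₂·C_M).
Integrating from C_{M0} to C_M: C_N = (0.0713/0.524)·ln[(0.0713+0.524·6.69)/(0.0713+0.524·2.66)] = 0.1361·ln(3.577/1.463) = 0.1216 kmol/m³.
Y_N = C_N/C_{M0} = 0.1216/6.69 = 0.0182.

0.0182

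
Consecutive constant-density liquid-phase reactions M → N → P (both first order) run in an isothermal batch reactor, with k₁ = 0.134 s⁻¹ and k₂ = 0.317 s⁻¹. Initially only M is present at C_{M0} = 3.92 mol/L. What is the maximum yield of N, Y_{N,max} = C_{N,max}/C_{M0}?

Evaluating C_N at t_opt = ln(k₂/k₁)/(k₂−k₁) gives C_{N,max}/C_{M0} = (k₁/k₂)^[k₂/(k₂−k₁)].
= (0.134/0.317)^(0.317/(0.317−0.134)) = (0.4227)^(1.732) = 0.2250.

0.225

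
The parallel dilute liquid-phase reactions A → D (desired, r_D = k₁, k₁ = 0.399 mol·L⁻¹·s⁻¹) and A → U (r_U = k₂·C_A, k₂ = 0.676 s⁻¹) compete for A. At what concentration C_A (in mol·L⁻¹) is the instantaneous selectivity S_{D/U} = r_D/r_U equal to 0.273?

2.16 mol·L⁻¹

S_{D/U} = (k₁/k₂)·C_A⁻¹ ⇒ C_A = (S·k₂/k₁)^(-1).
= (0.273×0.676/0.399)^(-1) = (0.4625)^(-1) = 2.16 mol·L⁻¹.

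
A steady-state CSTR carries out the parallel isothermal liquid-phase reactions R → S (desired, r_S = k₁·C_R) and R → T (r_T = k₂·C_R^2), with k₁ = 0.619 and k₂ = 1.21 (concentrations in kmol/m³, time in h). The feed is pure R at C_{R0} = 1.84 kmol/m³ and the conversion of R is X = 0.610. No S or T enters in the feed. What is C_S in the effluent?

Exit C_R = C_{R0}(1−X) = 1.84×0.390 = 0.7176 kmol/m³.
A CSTR operates uniformly at the exit composition, giving r_S = 0.4442 and r_T = 0.6231 (each k·C_R^n at C_R = 0.7176).
Fraction of consumed R going to S: r_S/(r_S+r_T) = 0.4162.
C_S = 0.4162·C_{R0}·X = 0.4162×1.84×0.610 = 0.467 kmol/m³.

0.467 kmol/m³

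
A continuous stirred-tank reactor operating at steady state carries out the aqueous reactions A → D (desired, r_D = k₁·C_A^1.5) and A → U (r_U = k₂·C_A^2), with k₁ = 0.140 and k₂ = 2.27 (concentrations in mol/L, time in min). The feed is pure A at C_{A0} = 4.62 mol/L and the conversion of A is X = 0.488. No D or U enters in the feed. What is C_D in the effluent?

Exit C_A = C_{A0}(1−X) = 4.62×0.512 = 2.365 mol/L.
In a CSTR the entire volume is at exit conditions, so r_D = 0.140×2.365^1.5 = 0.5093 and r_U = 2.27×2.365^2 = 12.70.
Fraction of consumed A going to D: r_D/(r_D+r_U) = 0.03855.
C_D = 0.03855·C_{A0}·X = 0.03855×4.62×0.488 = 0.0869 mol/L.

0.0869 mol/L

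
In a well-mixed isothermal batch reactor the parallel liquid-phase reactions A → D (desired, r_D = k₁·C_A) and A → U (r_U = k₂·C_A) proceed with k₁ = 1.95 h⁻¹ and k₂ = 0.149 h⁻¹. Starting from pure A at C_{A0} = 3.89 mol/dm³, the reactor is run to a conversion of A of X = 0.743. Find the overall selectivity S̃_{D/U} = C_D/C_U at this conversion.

13.1

C_A = C_{A0}(1−X) = 0.9997 mol/dm³.
Both paths are first order in A, so the instantaneous fraction to D is constant: dC_D/d(−C_A) = k₁/(k₁+k₂) = 0.9290.
C_D = 0.9290·(C_{A0}−C_A) = 0.9290×2.890 = 2.69 mol/dm³.
C_U = (C_{A0}−C_A)−C_D = 0.2052 mol/dm³; S̃_{D/U} = 2.685/0.2052 = 13.1.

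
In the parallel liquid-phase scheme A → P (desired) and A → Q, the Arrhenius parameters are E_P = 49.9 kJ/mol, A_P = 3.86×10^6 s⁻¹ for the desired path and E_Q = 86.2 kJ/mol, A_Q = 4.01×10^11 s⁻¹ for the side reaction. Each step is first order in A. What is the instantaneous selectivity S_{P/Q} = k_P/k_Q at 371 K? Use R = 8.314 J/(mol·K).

1.24

With equal orders, S_{P/Q} = k_P/k_Q = (A_P/A_Q)·exp[(E_Q−E_P)/(RT)].
(E_Q−E_P)/(RT) = (86.2−49.9)×10³/(8.314×371) = 36300/3084 = 11.77.
k_P/k_Q = (3.86×10^6/4.01×10^11)·exp(11.77) = 9.626×10^-6 × 1.291×10^5 = 1.24.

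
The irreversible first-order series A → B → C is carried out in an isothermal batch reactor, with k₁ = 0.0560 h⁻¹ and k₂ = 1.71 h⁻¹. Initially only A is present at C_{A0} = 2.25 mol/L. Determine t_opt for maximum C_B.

2.07 h

For first-order series the maximum of C_B occurs at t_opt = ln(k₂/k₁)/(k₂−k₁).
= ln(1.71/0.0560)/(1.71−0.0560) = ln(30.54)/1.654 = 3.419/1.654 = 2.07 h.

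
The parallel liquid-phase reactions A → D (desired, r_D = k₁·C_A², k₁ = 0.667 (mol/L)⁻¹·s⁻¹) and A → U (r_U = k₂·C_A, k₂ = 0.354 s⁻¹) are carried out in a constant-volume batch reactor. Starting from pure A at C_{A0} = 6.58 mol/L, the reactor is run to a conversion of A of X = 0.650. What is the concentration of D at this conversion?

C_A = C_{A0}(1−X) = 2.303 mol/L.
Along a PFR/batch, dC_U/dC_A = −r_U/(r_D+r_U) = −k₂/(k₂+k₁·C_A).
Integrating from C_{A0} to C_A: C_U = (0.354/0.667)·ln[(0.354+0.667·6.58)/(0.354+0.667·2.30)] = 0.5307·ln(4.743/1.890) = 0.4883 mol/L.
Then C_D = (C_{A0}−C_A) − C_U = 4.277 − 0.4883 = 3.789 mol/L.

3.79 mol/L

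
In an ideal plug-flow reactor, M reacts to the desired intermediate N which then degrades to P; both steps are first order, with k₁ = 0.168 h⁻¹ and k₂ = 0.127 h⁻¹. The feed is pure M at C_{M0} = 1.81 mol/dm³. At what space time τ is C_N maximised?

For first-order series the maximum of C_N occurs at τ_opt = ln(k₂/k₁)/(k₂−k₁).
= ln(0.127/0.168)/(0.127−0.168) = ln(0.7560)/-0.04100 = -0.2798/-0.04100 = 6.82 h.

6.82 h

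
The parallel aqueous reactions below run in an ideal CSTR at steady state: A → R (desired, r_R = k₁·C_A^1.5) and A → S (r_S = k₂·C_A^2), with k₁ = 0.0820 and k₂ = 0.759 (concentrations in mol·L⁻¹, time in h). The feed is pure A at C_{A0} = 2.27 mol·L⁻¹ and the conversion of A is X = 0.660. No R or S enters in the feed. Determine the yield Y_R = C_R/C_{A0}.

0.0723

Exit C_A = C_{A0}(1−X) = 2.27×0.340 = 0.7718 mol·L⁻¹.
A CSTR operates uniformly at the exit composition, giving r_R = 0.05560 and r_S = 0.4521 (each k·C_A^n at C_A = 0.7718).
Fraction of consumed A going to R: r_R/(r_R+r_S) = 0.1095.
C_R = 0.1095·C_{A0}·X = 0.1095×2.27×0.660 = 0.164 mol·L⁻¹; Y_R = C_R/C_{A0} = 0.0723.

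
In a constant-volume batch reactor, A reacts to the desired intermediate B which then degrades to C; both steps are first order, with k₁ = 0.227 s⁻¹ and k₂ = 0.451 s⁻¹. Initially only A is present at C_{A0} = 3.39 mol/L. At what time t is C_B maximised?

3.06 s

The intermediate peaks when r₁ = r₂, i.e. k₁e^(−k₁t) = k₂e^(−k₂t), giving t_opt = ln(k₂/k₁)/(k₂−k₁).
= ln(0.451/0.227)/(0.451−0.227) = ln(1.987)/0.2240 = 0.6865/0.2240 = 3.06 s.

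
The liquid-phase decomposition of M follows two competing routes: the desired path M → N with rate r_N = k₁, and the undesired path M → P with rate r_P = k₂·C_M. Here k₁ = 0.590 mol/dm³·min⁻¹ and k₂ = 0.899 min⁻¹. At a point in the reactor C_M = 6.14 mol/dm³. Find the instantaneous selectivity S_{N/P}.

0.107

S_{N/P} = r_N/r_P = (k₁)/(k₂·C_M) = (k₁/k₂)·C_M⁻¹.
= (0.590) / (0.899×6.140) = 0.5900/5.520 = 0.107.
The undesired path is higher order in M, so low C_M (CSTR or dilute feed) favours N.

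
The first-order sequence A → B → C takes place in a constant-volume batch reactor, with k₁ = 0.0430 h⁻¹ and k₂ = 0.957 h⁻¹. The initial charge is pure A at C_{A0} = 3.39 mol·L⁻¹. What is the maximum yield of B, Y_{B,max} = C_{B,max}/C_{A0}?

0.0388

At the optimum, C_{B,max}/C_{A0} = (k₁/k₂)^[k₂/(k₂−k₁)].
= (0.0430/0.957)^(0.957/(0.957−0.0430)) = (0.04493)^(1.047) = 0.03883.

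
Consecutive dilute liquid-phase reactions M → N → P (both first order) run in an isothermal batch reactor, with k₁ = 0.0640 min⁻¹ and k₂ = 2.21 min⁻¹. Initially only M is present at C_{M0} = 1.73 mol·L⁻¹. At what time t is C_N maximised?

1.65 min

For first-order series the maximum of C_N occurs at t_opt = ln(k₂/k₁)/(k₂−k₁).
= ln(2.21/0.0640)/(2.21−0.0640) = ln(34.53)/2.146 = 3.542/2.146 = 1.65 min.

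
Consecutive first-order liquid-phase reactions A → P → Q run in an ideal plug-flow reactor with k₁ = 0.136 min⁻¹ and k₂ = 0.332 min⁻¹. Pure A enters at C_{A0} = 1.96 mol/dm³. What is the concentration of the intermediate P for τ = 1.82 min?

0.319 mol/dm³

For first-order series with pure A initially, C_P(τ) = k₁C_{A0}/(k₂−k₁)·(e^(−k₁τ) − e^(−k₂τ)).
e^(−k₁τ) = e^(−0.136×1.82) = e^(−0.2475) = 0.7807; e^(−k₂τ) = e^(−0.6042) = 0.5465.
C_P = 0.136×1.96/(0.332−0.136) × (0.7807−0.5465) = 1.360×0.2342 = 0.3186 mol/dm³.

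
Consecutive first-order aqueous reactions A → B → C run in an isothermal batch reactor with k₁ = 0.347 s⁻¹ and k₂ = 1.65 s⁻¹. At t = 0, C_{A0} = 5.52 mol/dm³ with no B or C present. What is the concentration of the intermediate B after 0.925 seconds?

0.747 mol/dm³

The intermediate concentration in a first-order A→B→C sequence is C_B = k₁C_{A0}(e^(−k₁t) − e^(−k₂t))/(k₂−k₁).
e^(−k₁t) = e^(−0.347×0.925) = e^(−0.3210) = 0.7254; e^(−k₂t) = e^(−1.526) = 0.2173.
C_B = 0.347×5.52/(1.65−0.347) × (0.7254−0.2173) = 1.470×0.5081 = 0.7469 mol/dm³.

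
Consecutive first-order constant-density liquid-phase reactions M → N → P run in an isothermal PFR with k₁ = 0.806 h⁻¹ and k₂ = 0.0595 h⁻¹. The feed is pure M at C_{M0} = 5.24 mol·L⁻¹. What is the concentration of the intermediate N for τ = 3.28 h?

4.25 mol·L⁻¹

The intermediate concentration in a first-order A→B→C sequence is C_N = k₁C_{M0}(e^(−k₁τ) − e^(−k₂τ))/(k₂−k₁).
e^(−k₁τ) = e^(−0.806×3.28) = e^(−2.644) = 0.07110; e^(−k₂τ) = e^(−0.1952) = 0.8227.
C_N = 0.806×5.24/(0.0595−0.806) × (0.07110−0.8227) = (-5.658)×(-0.7516) = 4.252 mol·L⁻¹.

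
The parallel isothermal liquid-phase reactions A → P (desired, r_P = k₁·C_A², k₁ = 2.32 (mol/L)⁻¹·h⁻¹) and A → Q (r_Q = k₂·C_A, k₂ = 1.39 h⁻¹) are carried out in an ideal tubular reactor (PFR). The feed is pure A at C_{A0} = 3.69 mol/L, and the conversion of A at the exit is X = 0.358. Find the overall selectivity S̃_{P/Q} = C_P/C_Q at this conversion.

C_A = C_{A0}(1−X) = 2.369 mol/L.
Along a PFR/batch, dC_Q/dC_A = −r_Q/(r_P+r_Q) = −k₂/(k₂+k₁·C_A).
Integrating from C_{A0} to C_A: C_Q = (1.39/2.32)·ln[(1.39+2.32·3.69)/(1.39+2.32·2.37)] = 0.5991·ln(9.951/6.886) = 0.2206 mol/L.
Then C_P = (C_{A0}−C_A) − C_Q = 1.321 − 0.2206 = 1.100 mol/L.
S̃_{P/Q} = C_P/C_Q = 1.100/0.2206 = 4.99.

4.99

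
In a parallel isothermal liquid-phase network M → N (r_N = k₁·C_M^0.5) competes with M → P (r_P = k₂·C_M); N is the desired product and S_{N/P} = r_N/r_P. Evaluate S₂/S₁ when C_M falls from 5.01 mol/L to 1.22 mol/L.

2.03

S_{N/P} = (k₁/k₂)·C_M^-0.5, so S₂/S₁ = (C_{M,2}/C_{M,1})^-0.5.
= (1.22/5.01)^(-0.5) = (0.2435)^(-0.5) = 2.03.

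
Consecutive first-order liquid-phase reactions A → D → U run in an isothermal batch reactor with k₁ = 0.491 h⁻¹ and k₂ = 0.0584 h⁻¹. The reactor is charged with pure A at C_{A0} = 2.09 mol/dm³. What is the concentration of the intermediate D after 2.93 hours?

1.44 mol/dm³

Solving the coupled first-order balances gives C_D(t) = [k₁/(k₂−k₁)]·C_{A0}·(e^(−k₁t) − e^(−k₂t)).
e^(−k₁t) = e^(−0.491×2.93) = e^(−1.439) = 0.2373; e^(−k₂t) = e^(−0.1711) = 0.8427.
C_D = 0.491×2.09/(0.0584−0.491) × (0.2373−0.8427) = (-2.372)×(-0.6055) = 1.436 mol/dm³.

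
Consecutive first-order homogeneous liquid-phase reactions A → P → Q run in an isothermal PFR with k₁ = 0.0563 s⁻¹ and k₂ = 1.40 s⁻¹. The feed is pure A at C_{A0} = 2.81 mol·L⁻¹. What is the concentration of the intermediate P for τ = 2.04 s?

0.0982 mol·L⁻¹

For first-order series with pure A initially, C_P(τ) = k₁C_{A0}/(k₂−k₁)·(e^(−k₁τ) − e^(−k₂τ)).
e^(−k₁τ) = e^(−0.0563×2.04) = e^(−0.1149) = 0.8915; e^(−k₂τ) = e^(−2.856) = 0.05750.
C_P = 0.0563×2.81/(1.40−0.0563) × (0.8915−0.05750) = 0.1177×0.8340 = 0.09819 mol·L⁻¹.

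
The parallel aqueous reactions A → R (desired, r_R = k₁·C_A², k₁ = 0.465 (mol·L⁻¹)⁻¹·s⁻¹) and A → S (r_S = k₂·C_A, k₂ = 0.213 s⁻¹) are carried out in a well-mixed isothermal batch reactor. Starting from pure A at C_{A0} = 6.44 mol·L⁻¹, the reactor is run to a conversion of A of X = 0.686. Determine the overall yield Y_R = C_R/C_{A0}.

C_A = C_{A0}(1−X) = 2.022 mol·L⁻¹.
Along a PFR/batch, dC_S/dC_A = −r_S/(r_R+r_S) = −k₂/(k₂+k₁·C_A).
Integrating from C_{A0} to C_A: C_S = (0.213/0.465)·ln[(0.213+0.465·6.44)/(0.213+0.465·2.02)] = 0.4581·ln(3.208/1.153) = 0.4686 mol·L⁻¹.
Then C_R = (C_{A0}−C_A) − C_S = 4.418 − 0.4686 = 3.949 mol·L⁻¹.
Y_R = C_R/C_{A0} = 3.949/6.44 = 0.613.

0.613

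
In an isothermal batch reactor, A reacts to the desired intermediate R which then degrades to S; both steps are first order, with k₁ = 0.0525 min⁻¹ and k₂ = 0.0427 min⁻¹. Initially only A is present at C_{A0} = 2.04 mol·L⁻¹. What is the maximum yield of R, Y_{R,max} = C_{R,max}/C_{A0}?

Evaluating C_R at t_opt = ln(k₂/k₁)/(k₂−k₁) gives C_{R,max}/C_{A0} = (k₁/k₂)^[k₂/(k₂−k₁)].
= (0.0525/0.0427)^(0.0427/(0.0427−0.0525)) = (1.230)^(-4.357) = 0.4065.

0.406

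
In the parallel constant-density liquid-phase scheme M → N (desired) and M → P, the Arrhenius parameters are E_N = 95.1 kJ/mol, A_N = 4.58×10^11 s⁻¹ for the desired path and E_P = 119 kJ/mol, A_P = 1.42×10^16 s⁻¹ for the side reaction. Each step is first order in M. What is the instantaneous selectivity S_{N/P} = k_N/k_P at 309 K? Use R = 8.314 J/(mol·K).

0.354

Since both paths have the same order in M, the concentration cancels and S_{N/P} = k_N/k_P = (A_N/A_P)·exp[(E_P−E_N)/(RT)].
(E_P−E_N)/(RT) = (119−95.1)×10³/(8.314×309) = 23900/2569 = 9.303.
k_N/k_P = (4.58×10^11/1.42×10^16)·exp(9.303) = 3.225×10^-5 × 10972 = 0.354.
Since E_N < E_P, lowering the temperature improves selectivity toward N.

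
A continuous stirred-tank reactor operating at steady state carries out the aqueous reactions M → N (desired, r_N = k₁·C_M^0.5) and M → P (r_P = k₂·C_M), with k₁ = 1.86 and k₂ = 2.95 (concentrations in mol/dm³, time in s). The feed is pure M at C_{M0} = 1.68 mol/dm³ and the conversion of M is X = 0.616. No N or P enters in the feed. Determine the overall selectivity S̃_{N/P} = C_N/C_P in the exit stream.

Exit C_M = C_{M0}(1−X) = 1.68×0.384 = 0.6451 mol/dm³.
In a CSTR the entire volume is at exit conditions, so r_N = 1.86×0.6451^0.5 = 1.494 and r_P = 2.95×0.6451 = 1.903.
Overall selectivity = C_N/C_P = r_Nτ/(r_Pτ) = r_N/r_P = 0.785.

0.785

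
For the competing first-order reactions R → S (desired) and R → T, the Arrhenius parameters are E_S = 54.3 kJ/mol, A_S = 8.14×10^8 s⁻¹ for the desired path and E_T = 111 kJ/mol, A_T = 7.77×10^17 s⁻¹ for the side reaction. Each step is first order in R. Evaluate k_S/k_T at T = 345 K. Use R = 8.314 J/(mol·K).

k_S/k_T = (A_S/A_T)·exp[−(E_S−E_T)/(RT)] = (A_S/A_T)·exp[(E_T−E_S)/(RT)].
(E_T−E_S)/(RT) = (111−54.3)×10³/(8.314×345) = 56700/2868 = 19.77.
k_S/k_T = (8.14×10^8/7.77×10^17)·exp(19.77) = 1.048×10^-9 × 3.846×10^8 = 0.403.

0.403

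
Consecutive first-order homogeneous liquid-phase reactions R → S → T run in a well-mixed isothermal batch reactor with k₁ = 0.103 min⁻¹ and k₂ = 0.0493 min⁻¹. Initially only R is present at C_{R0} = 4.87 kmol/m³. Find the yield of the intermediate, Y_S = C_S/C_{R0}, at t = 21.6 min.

0.454

For first-order series with pure R initially, C_S(t) = k₁C_{R0}/(k₂−k₁)·(e^(−k₁t) − e^(−k₂t)).
e^(−k₁t) = e^(−0.103×21.6) = e^(−2.225) = 0.1081; e^(−k₂t) = e^(−1.065) = 0.3448.
C_S = 0.103×4.87/(0.0493−0.103) × (0.1081−0.3448) = (-9.341)×(-0.2367) = 2.211 kmol/m³.
Y_S = C_S/C_{R0} = 2.211/4.87 = 0.454.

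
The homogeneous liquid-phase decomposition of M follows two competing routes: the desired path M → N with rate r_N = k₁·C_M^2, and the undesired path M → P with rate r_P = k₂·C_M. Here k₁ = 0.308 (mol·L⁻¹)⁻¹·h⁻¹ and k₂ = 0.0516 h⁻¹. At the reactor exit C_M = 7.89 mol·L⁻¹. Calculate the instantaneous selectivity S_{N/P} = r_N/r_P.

S_{N/P} = r_N/r_P = (k₁·C_M^2)/(k₂·C_M) = (k₁/k₂)·C_M.
= (0.308×7.890^2) / (0.0516×7.890) = 19.17/0.4071 = 47.1.

47.1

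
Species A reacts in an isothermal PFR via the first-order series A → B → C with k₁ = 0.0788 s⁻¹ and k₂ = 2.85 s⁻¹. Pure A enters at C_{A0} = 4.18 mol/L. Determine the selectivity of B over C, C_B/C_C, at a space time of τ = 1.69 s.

0.247

The intermediate concentration in a first-order A→B→C sequence is C_B = k₁C_{A0}(e^(−k₁τ) − e^(−k₂τ))/(k₂−k₁).
e^(−k₁τ) = e^(−0.0788×1.69) = e^(−0.1332) = 0.8753; e^(−k₂τ) = e^(−4.816) = 0.008095.
C_B = 0.0788×4.18/(2.85−0.0788) × (0.8753−0.008095) = 0.1189×0.8672 = 0.1031 mol/L.
C_A = C_{A0}e^(−k₁τ) = 3.659 mol/L, so C_C = C_{A0}−C_A−C_B = 0.4181 mol/L; C_B/C_C = 0.247.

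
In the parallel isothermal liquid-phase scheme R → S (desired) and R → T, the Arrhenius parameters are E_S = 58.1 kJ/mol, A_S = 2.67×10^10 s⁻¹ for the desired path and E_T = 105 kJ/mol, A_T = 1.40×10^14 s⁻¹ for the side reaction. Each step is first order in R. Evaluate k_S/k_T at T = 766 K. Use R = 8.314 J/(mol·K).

With equal orders, S_{S/T} = k_S/k_T = (A_S/A_T)·exp[(E_T−E_S)/(RT)].
(E_T−E_S)/(RT) = (105−58.1)×10³/(8.314×766) = 46900/6369 = 7.364.
k_S/k_T = (2.67×10^10/1.40×10^14)·exp(7.364) = 1.907×10^-4 × 1579 = 0.301.
Since E_S < E_T, lowering the temperature improves selectivity toward S.

0.301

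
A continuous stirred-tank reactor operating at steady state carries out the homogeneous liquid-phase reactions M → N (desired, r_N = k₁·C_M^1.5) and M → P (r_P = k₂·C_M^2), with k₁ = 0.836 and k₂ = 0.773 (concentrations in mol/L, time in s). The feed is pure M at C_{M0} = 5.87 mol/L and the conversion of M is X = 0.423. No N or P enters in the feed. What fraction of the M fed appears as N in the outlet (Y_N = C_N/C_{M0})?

0.157

Exit C_M = C_{M0}(1−X) = 5.87×0.577 = 3.387 mol/L.
Rates in a CSTR are evaluated at the outlet concentration: r_N = 0.836×3.387^1.5 = 5.211, r_P = 0.773×3.387^2 = 8.868.
Fraction of consumed M going to N: r_N/(r_N+r_P) = 0.3701.
C_N = 0.3701·C_{M0}·X = 0.3701×5.87×0.423 = 0.919 mol/L; Y_N = C_N/C_{M0} = 0.157.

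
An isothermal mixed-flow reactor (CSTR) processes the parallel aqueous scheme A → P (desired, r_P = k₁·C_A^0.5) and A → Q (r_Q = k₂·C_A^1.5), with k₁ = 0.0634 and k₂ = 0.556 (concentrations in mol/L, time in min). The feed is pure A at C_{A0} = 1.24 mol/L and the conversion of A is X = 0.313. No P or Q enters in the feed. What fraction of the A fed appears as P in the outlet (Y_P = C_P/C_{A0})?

0.0370

Exit C_A = C_{A0}(1−X) = 1.24×0.687 = 0.8519 mol/L.
A CSTR operates uniformly at the exit composition, giving r_P = 0.05852 and r_Q = 0.4372 (each k·C_A^n at C_A = 0.8519).
Fraction of consumed A going to P: r_P/(r_P+r_Q) = 0.1181.
C_P = 0.1181·C_{A0}·X = 0.1181×1.24×0.313 = 0.0458 mol/L; Y_P = C_P/C_{A0} = 0.0370.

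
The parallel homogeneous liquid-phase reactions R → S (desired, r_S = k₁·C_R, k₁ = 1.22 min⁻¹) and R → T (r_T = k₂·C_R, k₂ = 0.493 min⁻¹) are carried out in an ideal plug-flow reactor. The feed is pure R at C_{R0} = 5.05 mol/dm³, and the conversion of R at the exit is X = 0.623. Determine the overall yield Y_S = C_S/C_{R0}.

0.444

C_R = C_{R0}(1−X) = 1.904 mol/dm³.
Both paths are first order in R, so the instantaneous fraction to S is constant: dC_S/d(−C_R) = k₁/(k₁+k₂) = 0.7122.
C_S = 0.7122·(C_{R0}−C_R) = 0.7122×3.146 = 2.24 mol/dm³.
Y_S = C_S/C_{R0} = 2.241/5.05 = 0.444.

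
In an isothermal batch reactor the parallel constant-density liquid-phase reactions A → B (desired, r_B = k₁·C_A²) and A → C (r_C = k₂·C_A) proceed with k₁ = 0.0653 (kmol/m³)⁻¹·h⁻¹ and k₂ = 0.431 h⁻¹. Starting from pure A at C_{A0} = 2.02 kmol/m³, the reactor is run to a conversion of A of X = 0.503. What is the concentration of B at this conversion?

0.188 kmol/m³

C_A = C_{A0}(1−X) = 1.004 kmol/m³.
Along a PFR/batch, dC_C/dC_A = −r_C/(r_B+r_C) = −k₂/(k₂+k₁·C_A).
Integrating from C_{A0} to C_A: C_C = (0.431/0.0653)·ln[(0.431+0.0653·2.02)/(0.431+0.0653·1.00)] = 6.600·ln(0.5629/0.4966) = 0.8278 kmol/m³.
Then C_B = (C_{A0}−C_A) − C_C = 1.016 − 0.8278 = 0.1883 kmol/m³.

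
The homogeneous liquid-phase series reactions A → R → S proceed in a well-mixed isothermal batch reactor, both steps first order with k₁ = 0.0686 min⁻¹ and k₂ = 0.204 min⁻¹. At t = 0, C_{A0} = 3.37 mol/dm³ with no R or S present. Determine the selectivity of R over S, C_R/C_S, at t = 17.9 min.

Solving the coupled first-order balances gives C_R(t) = [k₁/(k₂−k₁)]·C_{A0}·(e^(−k₁t) − e^(−k₂t)).
e^(−k₁t) = e^(−0.0686×17.9) = e^(−1.228) = 0.2929; e^(−k₂t) = e^(−3.652) = 0.02595.
C_R = 0.0686×3.37/(0.204−0.0686) × (0.2929−0.02595) = 1.707×0.2669 = 0.4558 mol/dm³.
C_A = C_{A0}e^(−k₁t) = 0.9871 mol/dm³, so C_S = C_{A0}−C_A−C_R = 1.927 mol/dm³; C_R/C_S = 0.237.

0.237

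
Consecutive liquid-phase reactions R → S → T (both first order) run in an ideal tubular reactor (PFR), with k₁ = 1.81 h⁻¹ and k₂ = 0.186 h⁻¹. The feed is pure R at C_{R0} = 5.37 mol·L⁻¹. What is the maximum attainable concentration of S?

4.14 mol·L⁻¹

For a first-order series the maximum intermediate yield is C_{S,max}/C_{R0} = (k₁/k₂)^[k₂/(k₂−k₁)].
= (1.81/0.186)^(0.186/(0.186−1.81)) = (9.731)^(-0.1145) = 0.7706.
C_{S,max} = 0.7706×5.37 = 4.14 mol·L⁻¹.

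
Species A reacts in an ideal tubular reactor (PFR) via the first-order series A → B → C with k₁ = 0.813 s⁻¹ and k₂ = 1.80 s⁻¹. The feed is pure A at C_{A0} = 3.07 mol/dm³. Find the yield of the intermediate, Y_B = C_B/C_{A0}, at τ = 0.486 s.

For first-order series with pure A initially, C_B(τ) = k₁C_{A0}/(k₂−k₁)·(e^(−k₁τ) − e^(−k₂τ)).
e^(−k₁τ) = e^(−0.813×0.486) = e^(−0.3951) = 0.6736; e^(−k₂τ) = e^(−0.8748) = 0.4169.
C_B = 0.813×3.07/(1.80−0.813) × (0.6736−0.4169) = 2.529×0.2567 = 0.6490 mol/dm³.
Y_B = C_B/C_{A0} = 0.6490/3.07 = 0.211.

0.211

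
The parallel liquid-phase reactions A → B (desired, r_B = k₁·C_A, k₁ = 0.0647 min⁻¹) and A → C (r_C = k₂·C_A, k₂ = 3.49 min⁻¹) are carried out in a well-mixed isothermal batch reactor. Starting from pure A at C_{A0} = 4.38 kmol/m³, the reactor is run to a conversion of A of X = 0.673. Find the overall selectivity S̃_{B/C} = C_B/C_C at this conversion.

0.0185

C_A = C_{A0}(1−X) = 1.432 kmol/m³.
Both paths are first order in A, so the instantaneous fraction to B is constant: dC_B/d(−C_A) = k₁/(k₁+k₂) = 0.01820.
C_B = 0.01820·(C_{A0}−C_A) = 0.01820×2.948 = 0.0537 kmol/m³.
C_C = (C_{A0}−C_A)−C_B = 2.894 kmol/m³; S̃_{B/C} = 0.05365/2.894 = 0.0185.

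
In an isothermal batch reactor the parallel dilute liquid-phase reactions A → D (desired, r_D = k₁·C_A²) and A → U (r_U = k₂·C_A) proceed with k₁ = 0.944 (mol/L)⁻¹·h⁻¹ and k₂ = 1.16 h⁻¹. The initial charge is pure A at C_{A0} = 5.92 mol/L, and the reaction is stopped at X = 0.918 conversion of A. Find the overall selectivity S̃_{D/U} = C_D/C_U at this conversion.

C_A = C_{A0}(1−X) = 0.4854 mol/L.
Along a PFR/batch, dC_U/dC_A = −r_U/(r_D+r_U) = −k₂/(k₂+k₁·C_A).
Integrating from C_{A0} to C_A: C_U = (1.16/0.944)·ln[(1.16+0.944·5.92)/(1.16+0.944·0.485)] = 1.229·ln(6.748/1.618) = 1.755 mol/L.
Then C_D = (C_{A0}−C_A) − C_U = 5.435 − 1.755 = 3.680 mol/L.
S̃_{D/U} = C_D/C_U = 3.680/1.755 = 2.10.

2.10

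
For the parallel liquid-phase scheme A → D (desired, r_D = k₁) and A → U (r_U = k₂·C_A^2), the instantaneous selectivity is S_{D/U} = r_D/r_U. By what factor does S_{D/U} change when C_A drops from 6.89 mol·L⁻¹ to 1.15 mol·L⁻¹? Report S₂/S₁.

S_{D/U} = (k₁/k₂)·C_A^-2, so S₂/S₁ = (C_{A,2}/C_{A,1})^-2.
= (1.15/6.89)^(-2) = (0.1669)^(-2) = 35.9.

35.9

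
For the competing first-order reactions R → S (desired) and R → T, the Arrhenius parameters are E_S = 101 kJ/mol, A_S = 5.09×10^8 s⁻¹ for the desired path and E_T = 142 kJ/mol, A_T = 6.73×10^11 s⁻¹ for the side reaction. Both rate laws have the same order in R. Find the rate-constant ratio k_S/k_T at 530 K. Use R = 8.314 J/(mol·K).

Since both paths have the same order in R, the concentration cancels and S_{S/T} = k_S/k_T = (A_S/A_T)·exp[(E_T−E_S)/(RT)].
(E_T−E_S)/(RT) = (142−101)×10³/(8.314×530) = 41000/4406 = 9.305.
k_S/k_T = (5.09×10^8/6.73×10^11)·exp(9.305) = 7.563×10^-4 × 10989 = 8.31.
Since E_S < E_T, lowering the temperature improves selectivity toward S.

8.31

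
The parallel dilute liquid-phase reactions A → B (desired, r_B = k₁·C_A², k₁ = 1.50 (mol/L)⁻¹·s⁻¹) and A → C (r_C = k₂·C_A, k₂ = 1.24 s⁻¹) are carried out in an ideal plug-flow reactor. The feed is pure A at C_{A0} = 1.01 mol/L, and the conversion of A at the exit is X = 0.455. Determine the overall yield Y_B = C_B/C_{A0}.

0.219

C_A = C_{A0}(1−X) = 0.5504 mol/L.
Along a PFR/batch, dC_C/dC_A = −r_C/(r_B+r_C) = −k₂/(k₂+k₁·C_A).
Integrating from C_{A0} to C_A: C_C = (1.24/1.50)·ln[(1.24+1.50·1.01)/(1.24+1.50·0.550)] = 0.8267·ln(2.755/2.066) = 0.2380 mol/L.
Then C_B = (C_{A0}−C_A) − C_C = 0.4596 − 0.2380 = 0.2215 mol/L.
Y_B = C_B/C_{A0} = 0.2215/1.01 = 0.219.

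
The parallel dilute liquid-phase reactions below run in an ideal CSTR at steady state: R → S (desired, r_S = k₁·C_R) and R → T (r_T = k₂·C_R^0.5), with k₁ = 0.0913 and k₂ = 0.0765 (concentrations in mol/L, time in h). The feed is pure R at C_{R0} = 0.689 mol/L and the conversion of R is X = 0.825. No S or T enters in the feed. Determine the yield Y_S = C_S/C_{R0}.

0.242

Exit C_R = C_{R0}(1−X) = 0.689×0.175 = 0.1206 mol/L.
A CSTR operates uniformly at the exit composition, giving r_S = 0.01101 and r_T = 0.02656 (each k·C_R^n at C_R = 0.1206).
Fraction of consumed R going to S: r_S/(r_S+r_T) = 0.2930.
C_S = 0.2930·C_{R0}·X = 0.2930×0.689×0.825 = 0.167 mol/L; Y_S = C_S/C_{R0} = 0.242.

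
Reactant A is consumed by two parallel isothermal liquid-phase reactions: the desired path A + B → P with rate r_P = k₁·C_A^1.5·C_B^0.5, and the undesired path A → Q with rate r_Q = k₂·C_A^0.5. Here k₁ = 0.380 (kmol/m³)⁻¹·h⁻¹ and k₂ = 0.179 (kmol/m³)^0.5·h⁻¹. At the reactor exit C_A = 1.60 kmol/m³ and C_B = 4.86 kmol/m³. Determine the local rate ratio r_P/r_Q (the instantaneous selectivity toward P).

S_{P/Q} = r_P/r_Q = (k₁·C_A^1.5·C_B^0.5)/(k₂·C_A^0.5) = (k₁/k₂)·C_A·C_B^0.5.
= (0.380×1.600^1.5×4.860^0.5) / (0.179×1.600^0.5) = 1.695/0.2264 = 7.49.
Since the desired path is higher order in A, keeping C_A high (PFR or concentrated feed) favours P.

7.49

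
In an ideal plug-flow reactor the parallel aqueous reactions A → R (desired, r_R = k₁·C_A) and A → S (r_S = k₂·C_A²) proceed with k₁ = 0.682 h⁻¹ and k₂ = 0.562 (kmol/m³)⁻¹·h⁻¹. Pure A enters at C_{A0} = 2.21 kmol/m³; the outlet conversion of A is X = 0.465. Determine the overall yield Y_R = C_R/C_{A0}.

C_A = C_{A0}(1−X) = 1.182 kmol/m³.
Along a PFR/batch, dC_R/dC_A = −r_R/(r_R+r_S) = −k₁/(k₁+k₂·C_A).
Integrating from C_{A0} to C_A: C_R = (0.682/0.562)·ln[(0.682+0.562·2.21)/(0.682+0.562·1.18)] = 1.214·ln(1.924/1.346) = 0.4331 kmol/m³.
Y_R = C_R/C_{A0} = 0.4331/2.21 = 0.196.

0.196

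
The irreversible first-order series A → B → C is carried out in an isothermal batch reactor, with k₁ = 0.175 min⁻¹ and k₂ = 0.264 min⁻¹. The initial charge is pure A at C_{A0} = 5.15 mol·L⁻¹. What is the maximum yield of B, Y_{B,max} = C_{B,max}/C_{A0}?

0.295

Evaluating C_B at t_opt = ln(k₂/k₁)/(k₂−k₁) gives C_{B,max}/C_{A0} = (k₁/k₂)^[k₂/(k₂−k₁)].
= (0.175/0.264)^(0.264/(0.264−0.175)) = (0.6629)^(2.966) = 0.2953.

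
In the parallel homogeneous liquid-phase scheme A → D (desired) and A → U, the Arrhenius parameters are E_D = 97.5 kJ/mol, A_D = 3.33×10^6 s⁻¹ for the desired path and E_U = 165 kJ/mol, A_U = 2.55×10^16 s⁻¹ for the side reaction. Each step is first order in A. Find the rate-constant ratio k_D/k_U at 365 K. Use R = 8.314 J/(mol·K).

0.597

Since both paths have the same order in A, the concentration cancels and S_{D/U} = k_D/k_U = (A_D/A_U)·exp[(E_U−E_D)/(RT)].
(E_U−E_D)/(RT) = (165−97.5)×10³/(8.314×365) = 67500/3035 = 22.24.
k_D/k_U = (3.33×10^6/2.55×10^16)·exp(22.24) = 1.306×10^-10 × 4.573×10^9 = 0.597.
Since E_D < E_U, lowering the temperature improves selectivity toward D.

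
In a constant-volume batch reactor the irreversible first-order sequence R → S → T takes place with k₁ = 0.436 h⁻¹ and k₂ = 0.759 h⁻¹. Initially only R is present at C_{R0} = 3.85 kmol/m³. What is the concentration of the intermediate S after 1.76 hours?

1.05 kmol/m³

The intermediate concentration in a first-order A→B→C sequence is C_S = k₁C_{R0}(e^(−k₁t) − e^(−k₂t))/(k₂−k₁).
e^(−k₁t) = e^(−0.436×1.76) = e^(−0.7674) = 0.4642; e^(−k₂t) = e^(−1.336) = 0.2629.
C_S = 0.436×3.85/(0.759−0.436) × (0.4642−0.2629) = 5.197×0.2013 = 1.046 kmol/m³.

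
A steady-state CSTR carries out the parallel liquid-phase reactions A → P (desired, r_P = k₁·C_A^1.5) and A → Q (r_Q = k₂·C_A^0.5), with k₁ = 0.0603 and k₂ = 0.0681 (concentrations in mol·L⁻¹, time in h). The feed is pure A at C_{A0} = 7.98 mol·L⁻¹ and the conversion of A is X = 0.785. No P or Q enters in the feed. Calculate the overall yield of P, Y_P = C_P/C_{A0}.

0.473

Exit C_A = C_{A0}(1−X) = 7.98×0.215 = 1.716 mol·L⁻¹.
Rates in a CSTR are evaluated at the outlet concentration: r_P = 0.0603×1.716^1.5 = 0.1355, r_Q = 0.0681×1.716^0.5 = 0.08920.
Fraction of consumed A going to P: r_P/(r_P+r_Q) = 0.6030.
C_P = 0.6030·C_{A0}·X = 0.6030×7.98×0.785 = 3.78 mol·L⁻¹; Y_P = C_P/C_{A0} = 0.473.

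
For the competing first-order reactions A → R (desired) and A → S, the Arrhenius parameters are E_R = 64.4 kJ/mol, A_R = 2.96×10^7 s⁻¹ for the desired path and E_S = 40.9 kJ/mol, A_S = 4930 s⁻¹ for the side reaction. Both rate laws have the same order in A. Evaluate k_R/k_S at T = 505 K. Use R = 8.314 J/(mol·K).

22.3

With equal orders, S_{R/S} = k_R/k_S = (A_R/A_S)·exp[(E_S−E_R)/(RT)].
(E_S−E_R)/(RT) = (40.9−64.4)×10³/(8.314×505) = -23500/4199 = -5.597.
k_R/k_S = (2.96×10^7/4930)·exp(-5.597) = 6004 × 0.003708 = 22.3.
Since E_R > E_S, raising the temperature improves selectivity toward R.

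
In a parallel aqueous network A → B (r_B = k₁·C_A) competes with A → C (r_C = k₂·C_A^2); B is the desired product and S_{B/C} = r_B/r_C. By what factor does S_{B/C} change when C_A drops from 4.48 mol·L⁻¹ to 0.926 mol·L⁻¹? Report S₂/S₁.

S_{B/C} = (k₁/k₂)·C_A⁻¹, so S₂/S₁ = (C_{A,2}/C_{A,1})⁻¹.
= 4.48/0.926 = 4.84.
Selectivity toward B rises as C_A falls — low-concentration operation is favoured.

4.84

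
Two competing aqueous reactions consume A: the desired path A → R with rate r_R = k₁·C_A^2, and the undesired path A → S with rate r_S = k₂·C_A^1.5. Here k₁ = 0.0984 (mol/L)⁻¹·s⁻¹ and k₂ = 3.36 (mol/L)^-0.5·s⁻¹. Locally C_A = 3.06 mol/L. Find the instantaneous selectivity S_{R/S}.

0.0512

S_{R/S} = r_R/r_S = (k₁·C_A^2)/(k₂·C_A^1.5) = (k₁/k₂)·C_A^0.5.
= (0.0984×3.060^2) / (3.36×3.060^1.5) = 0.9214/17.99 = 0.0512.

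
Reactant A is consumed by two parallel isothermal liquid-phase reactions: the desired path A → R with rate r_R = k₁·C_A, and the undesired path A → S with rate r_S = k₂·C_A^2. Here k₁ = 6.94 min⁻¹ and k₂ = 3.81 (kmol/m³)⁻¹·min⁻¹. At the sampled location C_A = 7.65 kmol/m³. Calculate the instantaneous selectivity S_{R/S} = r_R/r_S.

0.238

S_{R/S} = r_R/r_S = (k₁·C_A)/(k₂·C_A^2) = (k₁/k₂)·C_A⁻¹.
= (6.94×7.650) / (3.81×7.650^2) = 53.09/223.0 = 0.238.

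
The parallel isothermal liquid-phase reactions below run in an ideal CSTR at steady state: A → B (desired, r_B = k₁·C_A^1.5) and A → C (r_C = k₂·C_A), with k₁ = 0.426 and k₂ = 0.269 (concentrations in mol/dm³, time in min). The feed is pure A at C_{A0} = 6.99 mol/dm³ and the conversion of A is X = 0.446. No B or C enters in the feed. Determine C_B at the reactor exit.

2.36 mol/dm³

Exit C_A = C_{A0}(1−X) = 6.99×0.554 = 3.872 mol/dm³.
A CSTR operates uniformly at the exit composition, giving r_B = 3.246 and r_C = 1.042 (each k·C_A^n at C_A = 3.872).
Fraction of consumed A going to B: r_B/(r_B+r_C) = 0.7571.
C_B = 0.7571·C_{A0}·X = 0.7571×6.99×0.446 = 2.36 mol/dm³.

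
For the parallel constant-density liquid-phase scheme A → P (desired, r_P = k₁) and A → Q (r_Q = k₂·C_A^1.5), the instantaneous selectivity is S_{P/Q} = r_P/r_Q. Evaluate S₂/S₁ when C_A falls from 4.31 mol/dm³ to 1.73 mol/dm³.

S_{P/Q} = (k₁/k₂)·C_A^-1.5, so S₂/S₁ = (C_{A,2}/C_{A,1})^-1.5.
= (1.73/4.31)^(-1.5) = (0.4014)^(-1.5) = 3.93.
Selectivity toward P rises as C_A falls — low-concentration operation is favoured.

3.93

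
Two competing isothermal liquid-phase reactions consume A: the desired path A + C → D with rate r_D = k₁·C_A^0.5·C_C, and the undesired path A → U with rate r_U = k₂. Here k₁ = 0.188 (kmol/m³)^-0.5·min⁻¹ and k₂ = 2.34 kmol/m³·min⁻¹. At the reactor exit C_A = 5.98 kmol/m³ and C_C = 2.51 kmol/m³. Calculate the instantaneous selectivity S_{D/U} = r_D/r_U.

0.493

S_{D/U} = r_D/r_U = (k₁·C_A^0.5·C_C)/(k₂) = (k₁/k₂)·C_A^0.5·C_C.
= (0.188×5.980^0.5×2.510) / (2.34) = 1.154/2.340 = 0.493.
Since the desired path is higher order in A, keeping C_A high (PFR or concentrated feed) favours D.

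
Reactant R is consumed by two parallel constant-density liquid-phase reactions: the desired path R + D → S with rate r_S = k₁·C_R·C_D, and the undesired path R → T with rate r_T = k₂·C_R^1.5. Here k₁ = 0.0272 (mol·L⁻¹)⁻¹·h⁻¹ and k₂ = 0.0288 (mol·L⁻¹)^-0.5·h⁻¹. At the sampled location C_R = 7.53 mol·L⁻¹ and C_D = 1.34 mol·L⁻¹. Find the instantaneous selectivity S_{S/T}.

0.461

S_{S/T} = r_S/r_T = (k₁·C_R·C_D)/(k₂·C_R^1.5) = (k₁/k₂)·C_R^-0.5·C_D.
= (0.0272×7.530×1.340) / (0.0288×7.530^1.5) = 0.2745/0.5951 = 0.461.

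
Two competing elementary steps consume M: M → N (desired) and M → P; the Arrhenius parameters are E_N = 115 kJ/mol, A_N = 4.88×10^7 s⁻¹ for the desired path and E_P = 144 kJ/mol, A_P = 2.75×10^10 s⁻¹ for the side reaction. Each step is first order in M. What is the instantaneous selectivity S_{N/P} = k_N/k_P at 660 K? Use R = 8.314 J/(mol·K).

Since both paths have the same order in M, the concentration cancels and S_{N/P} = k_N/k_P = (A_N/A_P)·exp[(E_P−E_N)/(RT)].
(E_P−E_N)/(RT) = (144−115)×10³/(8.314×660) = 29000/5487 = 5.285.
k_N/k_P = (4.88×10^7/2.75×10^10)·exp(5.285) = 0.001775 × 197.4 = 0.350.
Since E_N < E_P, lowering the temperature improves selectivity toward N.

0.350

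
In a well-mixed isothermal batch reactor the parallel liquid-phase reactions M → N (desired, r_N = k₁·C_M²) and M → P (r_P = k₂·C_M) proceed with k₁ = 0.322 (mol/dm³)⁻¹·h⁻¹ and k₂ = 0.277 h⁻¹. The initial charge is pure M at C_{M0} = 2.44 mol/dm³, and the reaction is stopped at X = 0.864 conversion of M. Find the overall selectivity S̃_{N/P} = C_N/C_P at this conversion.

1.41

C_M = C_{M0}(1−X) = 0.3318 mol/dm³.
Along a PFR/batch, dC_P/dC_M = −r_P/(r_N+r_P) = −k₂/(k₂+k₁·C_M).
Integrating from C_{M0} to C_M: C_P = (0.277/0.322)·ln[(0.277+0.322·2.44)/(0.277+0.322·0.332)] = 0.8602·ln(1.063/0.3839) = 0.8760 mol/dm³.
Then C_N = (C_{M0}−C_M) − C_P = 2.108 − 0.8760 = 1.232 mol/dm³.
S̃_{N/P} = C_N/C_P = 1.232/0.8760 = 1.41.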